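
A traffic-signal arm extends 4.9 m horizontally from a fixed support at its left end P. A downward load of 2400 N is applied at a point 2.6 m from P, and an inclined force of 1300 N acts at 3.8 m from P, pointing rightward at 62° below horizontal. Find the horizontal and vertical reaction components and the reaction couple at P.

P_x = -610.3 N, P_y = 3548 N, M_P = 10600 N·m

ΣF_x = 0: P_x + 1300·cos62° = 0 → P_x = -610.3 N.
ΣF_y = 0: P_y − 2400 − 1300·sin62° = 0 → P_y = 3548 N.
ΣM about P: M_P − 2400·2.6 − 1300·sin62°·3.8 = 0 → M_P = 10600 N·m.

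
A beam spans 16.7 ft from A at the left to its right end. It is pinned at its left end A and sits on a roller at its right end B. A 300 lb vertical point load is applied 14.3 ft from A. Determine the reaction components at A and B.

ΣM about A: B_y·16.7 − 300·14.3 = 0 → B_y = 4290/16.7 = 256.886 ≈ 256.9 lb.
ΣF_y = 0: A_y + 256.886 − 300 = 0 → A_y = 43.11 lb.
ΣF_x = 0: no horizontal applied forces, so A_x = 0.

A_x = 0, A_y = 43.11 lb, B_y = 256.9 lb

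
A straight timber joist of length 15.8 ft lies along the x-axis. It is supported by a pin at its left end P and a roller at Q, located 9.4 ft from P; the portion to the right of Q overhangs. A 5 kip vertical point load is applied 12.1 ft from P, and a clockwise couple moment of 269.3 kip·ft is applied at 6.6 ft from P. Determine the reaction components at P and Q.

P_x = 0, P_y = -30.09 kip, Q_y = 35.09 kip

Taking moments about P: Q_y·9.4 − 5·12.1 − 269.3 = 0 → Q_y = 329.8/9.4 = 35.0851 ≈ 35.09 kip.
ΣF_y = 0: P_y + 35.0851 − 5 = 0 → P_y = -30.09 kip.
ΣF_x = 0: no horizontal applied forces, so P_x = 0.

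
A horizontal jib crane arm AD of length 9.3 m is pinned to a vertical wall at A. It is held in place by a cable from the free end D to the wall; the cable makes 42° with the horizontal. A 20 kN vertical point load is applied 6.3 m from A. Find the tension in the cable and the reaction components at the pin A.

T = 20.25 kN, A_x = 15.05 kN, A_y = 6.452 kN

ΣM about A: T·sin42°·9.3 − 20·6.3 = 0 → T = 126/(9.3·0.669131) = 20.2477 ≈ 20.25 kN.
ΣF_x = 0: A_x − T·cos42° = 0 → A_x = 20.2477 × 0.743145 = 15.05 kN.
ΣF_y = 0: A_y + T·sin42° − 20 = 0 → A_y = 20 − 20.2477 × 0.669131 = 6.452 kN.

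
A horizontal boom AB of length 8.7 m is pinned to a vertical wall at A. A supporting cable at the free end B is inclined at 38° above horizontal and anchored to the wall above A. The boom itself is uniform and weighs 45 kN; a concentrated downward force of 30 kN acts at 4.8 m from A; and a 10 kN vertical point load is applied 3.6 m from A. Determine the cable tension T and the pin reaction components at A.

T = 70.15 kN, A_x = 55.28 kN, A_y = 41.81 kN

ΣM about A: T·sin38°·8.7 − 45·4.35 − 30·4.8 − 10·3.6 = 0 → T = 375.75/(8.7·0.615661) = 70.1517 ≈ 70.15 kN.
ΣF_x = 0: A_x − T·cos38° = 0 → A_x = 70.1517 × 0.788011 = 55.28 kN.
ΣF_y = 0: A_y + T·sin38° − 45 − 30 − 10 = 0 → A_y = 85 − 70.1517 × 0.615661 = 41.81 kN.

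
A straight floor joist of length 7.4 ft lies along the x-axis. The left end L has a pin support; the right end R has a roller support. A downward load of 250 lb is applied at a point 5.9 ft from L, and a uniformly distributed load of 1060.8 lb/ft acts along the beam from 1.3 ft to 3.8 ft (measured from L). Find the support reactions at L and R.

L_x = 0, L_y = 1789 lb, R_y = 1113 lb

Resultant of the distributed load: 1060.8 × 2.5 = 2652 lb at 2.55 ft from L.
Moments about L: R_y·7.4 − 250·5.9 − (1060.8·2.5)·2.55 = 0 → R_y = 8237.6/7.4 = 1113.19 ≈ 1113 lb.
ΣF_y = 0: L_y + 1113.19 − 250 − 1060.8·2.5 = 0 → L_y = 1789 lb.
ΣF_x = 0: no horizontal applied forces, so L_x = 0.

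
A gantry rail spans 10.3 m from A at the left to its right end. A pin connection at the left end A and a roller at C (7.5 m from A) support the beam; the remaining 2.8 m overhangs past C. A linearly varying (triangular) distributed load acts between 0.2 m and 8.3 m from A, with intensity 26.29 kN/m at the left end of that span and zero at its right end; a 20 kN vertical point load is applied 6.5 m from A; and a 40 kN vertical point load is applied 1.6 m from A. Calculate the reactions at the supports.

Resultant of the triangular load: ½ × 26.29 × 8.1 = 106.4745 kN, acting at 2.9 m from A (one-third of the span from the peak).
Taking moments about A: C_y·7.5 − (½·26.29·8.1)·2.9 − 20·6.5 − 40·1.6 = 0 → C_y = 502.77605/7.5 = 67.0368 ≈ 67.04 kN.
ΣF_y = 0: A_y + 67.0368 − ½·26.29·8.1 − 20 − 40 = 0 → A_y = 99.44 kN.
ΣF_x = 0: no horizontal applied forces, so A_x = 0.

A_x = 0, A_y = 99.44 kN, C_y = 67.04 kN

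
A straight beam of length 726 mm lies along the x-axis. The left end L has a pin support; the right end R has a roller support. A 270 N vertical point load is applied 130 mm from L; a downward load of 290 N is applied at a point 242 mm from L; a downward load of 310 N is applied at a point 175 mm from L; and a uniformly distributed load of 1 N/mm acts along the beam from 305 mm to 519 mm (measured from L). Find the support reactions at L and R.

L_x = 0, L_y = 742.8 N, R_y = 341.2 N

Resultant of the distributed load: 1 × 214 = 214 N at 412 mm from L.
Taking moments about L: R_y·726 − 270·130 − 290·242 − 310·175 − (1·214)·412 = 0 → R_y = 247698/726 = 341.182 ≈ 341.2 N.
ΣF_y = 0: L_y + 341.182 − 270 − 290 − 310 − 1·214 = 0 → L_y = 742.8 N.
ΣF_x = 0: no horizontal applied forces, so L_x = 0.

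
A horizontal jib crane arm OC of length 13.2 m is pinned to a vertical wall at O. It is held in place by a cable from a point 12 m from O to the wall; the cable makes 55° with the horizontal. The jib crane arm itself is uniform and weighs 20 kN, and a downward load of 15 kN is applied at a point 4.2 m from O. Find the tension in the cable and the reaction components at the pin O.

T = 19.84 kN, O_x = 11.38 kN, O_y = 18.75 kN

ΣM about O: T·sin55°·12 − 20·6.6 − 15·4.2 = 0 → T = 195/(12·0.819152) = 19.8376 ≈ 19.84 kN.
ΣF_x = 0: O_x − T·cos55° = 0 → O_x = 19.8376 × 0.573576 = 11.38 kN.
ΣF_y = 0: O_y + T·sin55° − 20 − 15 = 0 → O_y = 35 − 19.8376 × 0.819152 = 18.75 kN.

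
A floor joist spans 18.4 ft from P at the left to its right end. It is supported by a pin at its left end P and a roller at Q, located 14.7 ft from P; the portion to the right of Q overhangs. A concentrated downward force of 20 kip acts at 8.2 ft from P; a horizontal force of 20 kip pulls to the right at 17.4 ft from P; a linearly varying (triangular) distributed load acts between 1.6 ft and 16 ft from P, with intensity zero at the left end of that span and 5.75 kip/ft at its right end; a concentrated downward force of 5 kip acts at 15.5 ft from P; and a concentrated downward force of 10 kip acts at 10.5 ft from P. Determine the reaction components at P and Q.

Resultant of the triangular load: ½ × 5.75 × 14.4 = 41.4 kip, acting at 11.2 ft from P (one-third of the span from the peak).
ΣM about P: Q_y·14.7 − 20·8.2 − (½·5.75·14.4)·11.2 − 5·15.5 − 10·10.5 = 0 → Q_y = 810.18/14.7 = 55.1143 ≈ 55.11 kip.
ΣF_y = 0: P_y + 55.1143 − 20 − ½·5.75·14.4 − 5 − 10 = 0 → P_y = 21.29 kip.
ΣF_x = 0: P_x + 20 = 0 → P_x = -20.00 kip.

P_x = -20.00 kip, P_y = 21.29 kip, Q_y = 55.11 kip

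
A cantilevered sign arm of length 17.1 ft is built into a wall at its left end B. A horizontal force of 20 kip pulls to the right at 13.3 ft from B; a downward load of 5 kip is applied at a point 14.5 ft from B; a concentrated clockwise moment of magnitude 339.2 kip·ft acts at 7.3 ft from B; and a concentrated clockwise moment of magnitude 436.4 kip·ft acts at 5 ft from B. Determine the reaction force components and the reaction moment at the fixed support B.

ΣF_x = 0: B_x + 20 = 0 → B_x = -20.00 kip.
ΣF_y = 0: B_y − 5 = 0 → B_y = 5.000 kip.
ΣM about B: M_B − 5·14.5 − 339.2 − 436.4 = 0 → M_B = 848.1 kip·ft.

B_x = -20.00 kip, B_y = 5.000 kip, M_B = 848.1 kip·ft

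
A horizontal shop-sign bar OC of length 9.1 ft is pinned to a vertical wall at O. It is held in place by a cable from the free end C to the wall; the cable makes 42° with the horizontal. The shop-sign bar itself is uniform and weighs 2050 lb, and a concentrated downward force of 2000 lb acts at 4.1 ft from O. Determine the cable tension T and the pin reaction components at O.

T = 2879 lb, O_x = 2139 lb, O_y = 2124 lb

ΣM about O: T·sin42°·9.1 − 2050·4.55 − 2000·4.1 = 0 → T = 17527.5/(9.1·0.669131) = 2878.51 ≈ 2879 lb.
ΣF_x = 0: O_x − T·cos42° = 0 → O_x = 2878.51 × 0.743145 = 2139 lb.
ΣF_y = 0: O_y + T·sin42° − 2050 − 2000 = 0 → O_y = 4050 − 2878.51 × 0.669131 = 2124 lb.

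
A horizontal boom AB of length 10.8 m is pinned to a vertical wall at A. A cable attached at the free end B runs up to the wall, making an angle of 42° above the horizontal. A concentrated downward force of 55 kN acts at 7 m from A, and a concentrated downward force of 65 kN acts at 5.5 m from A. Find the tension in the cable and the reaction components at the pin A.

T = 102.7 kN, A_x = 76.35 kN, A_y = 51.25 kN

ΣM about A: T·sin42°·10.8 − 55·7 − 65·5.5 = 0 → T = 742.5/(10.8·0.669131) = 102.745 ≈ 102.7 kN.
ΣF_x = 0: A_x − T·cos42° = 0 → A_x = 102.745 × 0.743145 = 76.35 kN.
ΣF_y = 0: A_y + T·sin42° − 55 − 65 = 0 → A_y = 120 − 102.745 × 0.669131 = 51.25 kN.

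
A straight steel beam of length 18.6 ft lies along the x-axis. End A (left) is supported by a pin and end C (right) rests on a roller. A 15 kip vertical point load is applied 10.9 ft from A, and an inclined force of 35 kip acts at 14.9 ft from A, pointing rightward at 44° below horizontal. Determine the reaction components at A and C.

Taking moments about A: C_y·18.6 − 15·10.9 − 35·sin44°·14.9 = 0 → C_y = 525.764/18.6 = 28.2669 ≈ 28.27 kip.
ΣF_y = 0: A_y + 28.2669 − 15 − 35·sin44° = 0 → A_y = 11.05 kip.
ΣF_x = 0: A_x + 35·cos44° = 0 → A_x = -25.18 kip.

A_x = -25.18 kip, A_y = 11.05 kip, C_y = 28.27 kip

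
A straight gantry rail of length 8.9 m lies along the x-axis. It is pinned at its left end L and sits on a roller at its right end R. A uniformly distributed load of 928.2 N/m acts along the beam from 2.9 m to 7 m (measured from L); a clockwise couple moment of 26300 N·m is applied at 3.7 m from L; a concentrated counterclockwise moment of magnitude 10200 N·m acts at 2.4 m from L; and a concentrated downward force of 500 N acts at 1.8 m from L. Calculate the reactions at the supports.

Resultant of the distributed load: 928.2 × 4.1 = 3805.62 N at 4.95 m from L.
Moments about L: R_y·8.9 − (928.2·4.1)·4.95 − 26300 + 10200 − 500·1.8 = 0 → R_y = 35837.819/8.9 = 4026.72 ≈ 4027 N.
ΣF_y = 0: L_y + 4026.72 − 928.2·4.1 − 500 = 0 → L_y = 278.9 N.
ΣF_x = 0: no horizontal applied forces, so L_x = 0.

L_x = 0, L_y = 278.9 N, R_y = 4027 N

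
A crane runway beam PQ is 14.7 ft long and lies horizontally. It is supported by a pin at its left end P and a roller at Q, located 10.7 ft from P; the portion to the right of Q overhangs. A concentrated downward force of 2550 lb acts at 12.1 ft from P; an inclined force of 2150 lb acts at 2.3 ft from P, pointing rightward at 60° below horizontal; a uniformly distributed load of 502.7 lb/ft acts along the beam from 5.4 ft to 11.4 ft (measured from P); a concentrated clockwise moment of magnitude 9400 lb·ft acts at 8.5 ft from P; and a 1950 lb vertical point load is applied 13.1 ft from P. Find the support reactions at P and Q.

P_x = -1075 lb, P_y = 460.5 lb, Q_y = 8918 lb

Resultant of the distributed load: 502.7 × 6 = 3016.2 lb at 8.4 ft from P.
ΣM about P: Q_y·10.7 − 2550·12.1 − 2150·sin60°·2.3 − (502.7·6)·8.4 − 9400 − 1950·13.1 = 0 → Q_y = 95418.6/10.7 = 8917.63 ≈ 8918 lb.
ΣF_y = 0: P_y + 8917.63 − 2550 − 2150·sin60° − 502.7·6 − 1950 = 0 → P_y = 460.5 lb.
ΣF_x = 0: P_x + 2150·cos60° = 0 → P_x = -1075 lb.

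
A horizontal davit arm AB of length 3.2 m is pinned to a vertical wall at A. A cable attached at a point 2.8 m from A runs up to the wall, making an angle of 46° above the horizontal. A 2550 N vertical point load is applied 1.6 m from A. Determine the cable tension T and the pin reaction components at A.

ΣM about A: T·sin46°·2.8 − 2550·1.6 = 0 → T = 4080/(2.8·0.71934) = 2025.67 ≈ 2026 N.
ΣF_x = 0: A_x − T·cos46° = 0 → A_x = 2025.67 × 0.694658 = 1407 N.
ΣF_y = 0: A_y + T·sin46° − 2550 = 0 → A_y = 2550 − 2025.67 × 0.71934 = 1093 N.

T = 2026 N, A_x = 1407 N, A_y = 1093 N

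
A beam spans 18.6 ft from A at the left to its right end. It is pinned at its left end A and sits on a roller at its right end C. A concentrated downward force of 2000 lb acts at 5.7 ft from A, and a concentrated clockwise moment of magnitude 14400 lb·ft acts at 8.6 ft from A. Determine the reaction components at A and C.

ΣM about A: C_y·18.6 − 2000·5.7 − 14400 = 0 → C_y = 25800/18.6 = 1387.1 ≈ 1387 lb.
ΣF_y = 0: A_y + 1387.1 − 2000 = 0 → A_y = 612.9 lb.
ΣF_x = 0: no horizontal applied forces, so A_x = 0.

A_x = 0, A_y = 612.9 lb, C_y = 1387 lb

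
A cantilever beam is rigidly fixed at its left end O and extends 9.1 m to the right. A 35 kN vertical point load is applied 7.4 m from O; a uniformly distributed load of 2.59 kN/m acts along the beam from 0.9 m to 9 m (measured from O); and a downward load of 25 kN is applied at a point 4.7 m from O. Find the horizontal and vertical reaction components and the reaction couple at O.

Resultant of the distributed load: 2.59 × 8.1 = 20.979 kN at 4.95 m from O.
ΣF_x = 0: O_x = 0.
ΣF_y = 0: O_y − 35 − 2.59·8.1 − 25 = 0 → O_y = 80.98 kN.
ΣM about O: M_O − 35·7.4 − (2.59·8.1)·4.95 − 25·4.7 = 0 → M_O = 480.3 kN·m.

O_x = 0, O_y = 80.98 kN, M_O = 480.3 kN·m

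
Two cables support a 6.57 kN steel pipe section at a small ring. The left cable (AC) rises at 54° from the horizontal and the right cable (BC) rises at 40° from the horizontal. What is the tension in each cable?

T_AC = 5.045 kN, T_BC = 3.871 kN

ΣF_x = 0: −T_AC·cos54° + T_BC·cos40° = 0 → T_BC = 0.767299·T_AC.
ΣF_y = 0: T_AC·sin54° + T_BC·sin40° = 6.57.
Substitute: T_AC·(0.809017 + 0.767299·0.642788) = 6.57 → T_AC = 5.0452 ≈ 5.045 kN.
Then T_BC = 0.767299 × 5.0452 = 3.871 kN.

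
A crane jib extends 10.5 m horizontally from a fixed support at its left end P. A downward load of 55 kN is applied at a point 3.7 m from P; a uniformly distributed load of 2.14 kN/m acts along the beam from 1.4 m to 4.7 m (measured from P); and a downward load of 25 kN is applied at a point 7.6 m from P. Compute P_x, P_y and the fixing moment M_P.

P_x = 0, P_y = 87.06 kN, M_P = 415.0 kN·m

Resultant of the distributed load: 2.14 × 3.3 = 7.062 kN at 3.05 m from P.
ΣF_x = 0: P_x = 0.
ΣF_y = 0: P_y − 55 − 2.14·3.3 − 25 = 0 → P_y = 87.06 kN.
ΣM about P: M_P − 55·3.7 − (2.14·3.3)·3.05 − 25·7.6 = 0 → M_P = 415.0 kN·m.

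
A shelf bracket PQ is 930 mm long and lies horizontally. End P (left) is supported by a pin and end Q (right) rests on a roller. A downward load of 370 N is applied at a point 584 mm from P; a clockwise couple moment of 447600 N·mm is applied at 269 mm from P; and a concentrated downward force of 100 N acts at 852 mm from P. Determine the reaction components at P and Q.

P_x = 0, P_y = -335.2 N, Q_y = 805.2 N

ΣM about P: Q_y·930 − 370·584 − 447600 − 100·852 = 0 → Q_y = 748880/930 = 805.247 ≈ 805.2 N.
ΣF_y = 0: P_y + 805.247 − 370 − 100 = 0 → P_y = -335.2 N.
ΣF_x = 0: no horizontal applied forces, so P_x = 0.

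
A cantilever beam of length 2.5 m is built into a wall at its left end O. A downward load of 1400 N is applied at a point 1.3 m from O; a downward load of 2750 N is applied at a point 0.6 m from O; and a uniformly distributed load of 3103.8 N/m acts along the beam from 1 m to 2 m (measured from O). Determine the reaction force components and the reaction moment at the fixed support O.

Resultant of the distributed load: 3103.8 × 1 = 3103.8 N at 1.5 m from O.
ΣF_x = 0: O_x = 0.
ΣF_y = 0: O_y − 1400 − 2750 − 3103.8·1 = 0 → O_y = 7254 N.
ΣM about O: M_O − 1400·1.3 − 2750·0.6 − (3103.8·1)·1.5 = 0 → M_O = 8126 N·m.

O_x = 0, O_y = 7254 N, M_O = 8126 N·m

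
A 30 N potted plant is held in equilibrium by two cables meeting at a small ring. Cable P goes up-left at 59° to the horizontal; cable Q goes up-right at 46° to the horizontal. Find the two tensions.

ΣF_x = 0: −T_P·cos59° + T_Q·cos46° = 0 → T_Q = 0.741426·T_P.
ΣF_y = 0: T_P·sin59° + T_Q·sin46° = 30.
Substitute: T_P·(0.857167 + 0.741426·0.71934) = 30 → T_P = 21.5749 ≈ 21.57 N.
Then T_Q = 0.741426 × 21.5749 = 16.00 N.

T_P = 21.57 N, T_Q = 16.00 N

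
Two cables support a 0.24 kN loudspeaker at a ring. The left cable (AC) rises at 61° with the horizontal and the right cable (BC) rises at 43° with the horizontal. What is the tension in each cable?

T_AC = 0.1809 kN, T_BC = 0.1199 kN

ΣF_x = 0: −T_AC·cos61° + T_BC·cos43° = 0 → T_BC = 0.662894·T_AC.
ΣF_y = 0: T_AC·sin61° + T_BC·sin43° = 0.24.
Substitute: T_AC·(0.87462 + 0.662894·0.681998) = 0.24 → T_AC = 0.180898 ≈ 0.1809 kN.
Then T_BC = 0.662894 × 0.180898 = 0.1199 kN.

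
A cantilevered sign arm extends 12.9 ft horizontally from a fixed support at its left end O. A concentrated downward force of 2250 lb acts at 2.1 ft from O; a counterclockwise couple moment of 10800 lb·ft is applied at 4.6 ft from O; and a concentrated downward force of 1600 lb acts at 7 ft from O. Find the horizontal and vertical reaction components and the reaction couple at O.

O_x = 0, O_y = 3850 lb, M_O = 5125 lb·ft

ΣF_x = 0: O_x = 0.
ΣF_y = 0: O_y − 2250 − 1600 = 0 → O_y = 3850 lb.
ΣM about O: M_O − 2250·2.1 + 10800 − 1600·7 = 0 → M_O = 5125 lb·ft.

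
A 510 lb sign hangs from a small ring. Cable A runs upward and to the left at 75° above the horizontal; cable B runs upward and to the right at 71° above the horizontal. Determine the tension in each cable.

ΣF_x = 0: −T_A·cos75° + T_B·cos71° = 0 → T_B = 0.794977·T_A.
ΣF_y = 0: T_A·sin75° + T_B·sin71° = 510.
Substitute: T_A·(0.965926 + 0.794977·0.945519) = 510 → T_A = 296.927 ≈ 296.9 lb.
Then T_B = 0.794977 × 296.927 = 236.1 lb.

T_A = 296.9 lb, T_B = 236.1 lb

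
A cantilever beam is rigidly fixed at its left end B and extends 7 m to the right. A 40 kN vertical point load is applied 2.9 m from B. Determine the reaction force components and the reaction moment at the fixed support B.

ΣF_x = 0: B_x = 0.
ΣF_y = 0: B_y − 40 = 0 → B_y = 40.00 kN.
ΣM about B: M_B − 40·2.9 = 0 → M_B = 116.0 kN·m.

B_x = 0, B_y = 40.00 kN, M_B = 116.0 kN·m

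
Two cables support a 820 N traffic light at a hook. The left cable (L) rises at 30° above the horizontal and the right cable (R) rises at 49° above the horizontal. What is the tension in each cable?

T_L = 548.0 N, T_R = 723.4 N

ΣF_x = 0: −T_L·cos30° + T_R·cos49° = 0 → T_R = 1.32004·T_L.
ΣF_y = 0: T_L·sin30° + T_R·sin49° = 820.
Substitute: T_L·(0.5 + 1.32004·0.75471) = 820 → T_L = 548.038 ≈ 548.0 N.
Then T_R = 1.32004 × 548.038 = 723.4 N.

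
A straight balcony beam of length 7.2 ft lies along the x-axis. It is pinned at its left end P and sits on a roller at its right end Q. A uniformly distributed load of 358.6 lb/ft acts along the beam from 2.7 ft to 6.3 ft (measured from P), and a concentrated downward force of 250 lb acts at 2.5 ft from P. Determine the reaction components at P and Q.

Resultant of the distributed load: 358.6 × 3.6 = 1290.96 lb at 4.5 ft from P.
Moments about P: Q_y·7.2 − (358.6·3.6)·4.5 − 250·2.5 = 0 → Q_y = 6434.32/7.2 = 893.656 ≈ 893.7 lb.
ΣF_y = 0: P_y + 893.656 − 358.6·3.6 − 250 = 0 → P_y = 647.3 lb.
ΣF_x = 0: no horizontal applied forces, so P_x = 0.

P_x = 0, P_y = 647.3 lb, Q_y = 893.7 lb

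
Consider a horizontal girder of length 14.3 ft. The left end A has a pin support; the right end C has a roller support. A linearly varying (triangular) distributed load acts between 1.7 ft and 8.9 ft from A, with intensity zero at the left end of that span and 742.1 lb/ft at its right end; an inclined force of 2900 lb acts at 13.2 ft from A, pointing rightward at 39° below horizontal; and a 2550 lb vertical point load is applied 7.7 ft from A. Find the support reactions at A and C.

Resultant of the triangular load: ½ × 742.1 × 7.2 = 2671.56 lb, acting at 6.5 ft from A (one-third of the span from the peak).
Taking moments about A: C_y·14.3 − (½·742.1·7.2)·6.5 − 2900·sin39°·13.2 − 2550·7.7 = 0 → C_y = 61090.5/14.3 = 4272.06 ≈ 4272 lb.
ΣF_y = 0: A_y + 4272.06 − ½·742.1·7.2 − 2900·sin39° − 2550 = 0 → A_y = 2775 lb.
ΣF_x = 0: A_x + 2900·cos39° = 0 → A_x = -2254 lb.

A_x = -2254 lb, A_y = 2775 lb, C_y = 4272 lb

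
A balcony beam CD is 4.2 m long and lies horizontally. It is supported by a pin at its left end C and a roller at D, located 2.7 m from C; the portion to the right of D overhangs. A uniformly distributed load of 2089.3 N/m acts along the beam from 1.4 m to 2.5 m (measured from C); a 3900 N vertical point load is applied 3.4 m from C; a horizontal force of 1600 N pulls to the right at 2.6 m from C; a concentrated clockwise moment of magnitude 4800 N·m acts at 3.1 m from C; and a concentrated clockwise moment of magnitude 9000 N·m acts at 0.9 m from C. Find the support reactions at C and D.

Resultant of the distributed load: 2089.3 × 1.1 = 2298.23 N at 1.95 m from C.
Moments about C: D_y·2.7 − (2089.3·1.1)·1.95 − 3900·3.4 − 4800 − 9000 = 0 → D_y = 31541.5485/2.7 = 11682.1 ≈ 11680 N.
ΣF_y = 0: C_y + 11682.1 − 2089.3·1.1 − 3900 = 0 → C_y = -5484 N.
ΣF_x = 0: C_x + 1600 = 0 → C_x = -1600 N.

C_x = -1600 N, C_y = -5484 N, D_y = 11680 N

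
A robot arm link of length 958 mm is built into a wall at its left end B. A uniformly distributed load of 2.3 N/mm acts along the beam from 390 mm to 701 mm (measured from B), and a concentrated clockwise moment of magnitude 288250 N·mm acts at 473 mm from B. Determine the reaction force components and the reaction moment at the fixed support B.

Resultant of the distributed load: 2.3 × 311 = 715.3 N at 545.5 mm from B.
ΣF_x = 0: B_x = 0.
ΣF_y = 0: B_y − 2.3·311 = 0 → B_y = 715.3 N.
ΣM about B: M_B − (2.3·311)·545.5 − 288250 = 0 → M_B = 678400 N·mm.

B_x = 0, B_y = 715.3 N, M_B = 678400 N·mm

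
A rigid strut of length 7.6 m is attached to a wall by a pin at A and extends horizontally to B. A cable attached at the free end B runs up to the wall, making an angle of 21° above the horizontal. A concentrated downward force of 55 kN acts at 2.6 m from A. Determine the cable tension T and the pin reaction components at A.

ΣM about A: T·sin21°·7.6 − 55·2.6 = 0 → T = 143/(7.6·0.358368) = 52.5041 ≈ 52.50 kN.
ΣF_x = 0: A_x − T·cos21° = 0 → A_x = 52.5041 × 0.93358 = 49.02 kN.
ΣF_y = 0: A_y + T·sin21° − 55 = 0 → A_y = 55 − 52.5041 × 0.358368 = 36.18 kN.

T = 52.50 kN, A_x = 49.02 kN, A_y = 36.18 kN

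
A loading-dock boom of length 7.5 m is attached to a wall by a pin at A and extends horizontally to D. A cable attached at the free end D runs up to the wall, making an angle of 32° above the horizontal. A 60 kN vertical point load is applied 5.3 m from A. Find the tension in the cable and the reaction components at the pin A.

ΣM about A: T·sin32°·7.5 − 60·5.3 = 0 → T = 318/(7.5·0.529919) = 80.0122 ≈ 80.01 kN.
ΣF_x = 0: A_x − T·cos32° = 0 → A_x = 80.0122 × 0.848048 = 67.85 kN.
ΣF_y = 0: A_y + T·sin32° − 60 = 0 → A_y = 60 − 80.0122 × 0.529919 = 17.60 kN.

T = 80.01 kN, A_x = 67.85 kN, A_y = 17.60 kN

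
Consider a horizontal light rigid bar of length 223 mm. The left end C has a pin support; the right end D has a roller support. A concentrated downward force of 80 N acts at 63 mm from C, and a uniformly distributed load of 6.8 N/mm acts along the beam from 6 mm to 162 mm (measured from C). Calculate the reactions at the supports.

C_x = 0, C_y = 718.6 N, D_y = 422.2 N

Resultant of the distributed load: 6.8 × 156 = 1060.8 N at 84 mm from C.
Moments about C: D_y·223 − 80·63 − (6.8·156)·84 = 0 → D_y = 94147.2/223 = 422.185 ≈ 422.2 N.
ΣF_y = 0: C_y + 422.185 − 80 − 6.8·156 = 0 → C_y = 718.6 N.
ΣF_x = 0: no horizontal applied forces, so C_x = 0.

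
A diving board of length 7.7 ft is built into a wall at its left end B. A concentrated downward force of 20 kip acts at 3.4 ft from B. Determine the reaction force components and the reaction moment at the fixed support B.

ΣF_x = 0: B_x = 0.
ΣF_y = 0: B_y − 20 = 0 → B_y = 20.00 kip.
ΣM about B: M_B − 20·3.4 = 0 → M_B = 68.00 kip·ft.

B_x = 0, B_y = 20.00 kip, M_B = 68.00 kip·ft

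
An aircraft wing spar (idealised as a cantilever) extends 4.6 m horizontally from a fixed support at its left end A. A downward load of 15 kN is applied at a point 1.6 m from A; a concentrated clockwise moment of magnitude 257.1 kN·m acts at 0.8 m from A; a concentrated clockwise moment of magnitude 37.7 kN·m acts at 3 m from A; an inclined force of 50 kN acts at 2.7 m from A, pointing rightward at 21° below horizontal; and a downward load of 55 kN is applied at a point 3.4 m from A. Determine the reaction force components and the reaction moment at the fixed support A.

A_x = -46.68 kN, A_y = 87.92 kN, M_A = 554.2 kN·m

ΣF_x = 0: A_x + 50·cos21° = 0 → A_x = -46.68 kN.
ΣF_y = 0: A_y − 15 − 50·sin21° − 55 = 0 → A_y = 87.92 kN.
ΣM about A: M_A − 15·1.6 − 257.1 − 37.7 − 50·sin21°·2.7 − 55·3.4 = 0 → M_A = 554.2 kN·m.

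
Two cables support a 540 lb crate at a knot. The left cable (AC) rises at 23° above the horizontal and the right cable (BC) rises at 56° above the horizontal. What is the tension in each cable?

T_AC = 307.6 lb, T_BC = 506.4 lb

ΣF_x = 0: −T_AC·cos23° + T_BC·cos56° = 0 → T_BC = 1.64613·T_AC.
ΣF_y = 0: T_AC·sin23° + T_BC·sin56° = 540.
Substitute: T_AC·(0.390731 + 1.64613·0.829038) = 540 → T_AC = 307.616 ≈ 307.6 lb.
Then T_BC = 1.64613 × 307.616 = 506.4 lb.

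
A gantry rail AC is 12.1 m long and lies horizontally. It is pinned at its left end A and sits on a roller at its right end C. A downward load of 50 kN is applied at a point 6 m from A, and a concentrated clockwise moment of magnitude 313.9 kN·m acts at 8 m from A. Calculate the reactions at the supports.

ΣM about A: C_y·12.1 − 50·6 − 313.9 = 0 → C_y = 613.9/12.1 = 50.7355 ≈ 50.74 kN.
ΣF_y = 0: A_y + 50.7355 − 50 = 0 → A_y = -0.7355 kN.
ΣF_x = 0: no horizontal applied forces, so A_x = 0.

A_x = 0, A_y = -0.7355 kN, C_y = 50.74 kN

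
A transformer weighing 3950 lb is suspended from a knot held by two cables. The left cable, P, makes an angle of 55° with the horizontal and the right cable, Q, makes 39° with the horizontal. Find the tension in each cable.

T_P = 3077 lb, T_Q = 2271 lb

ΣF_x = 0: −T_P·cos55° + T_Q·cos39° = 0 → T_Q = 0.738055·T_P.
ΣF_y = 0: T_P·sin55° + T_Q·sin39° = 3950.
Substitute: T_P·(0.819152 + 0.738055·0.62932) = 3950 → T_P = 3077.22 ≈ 3077 lb.
Then T_Q = 0.738055 × 3077.22 = 2271 lb.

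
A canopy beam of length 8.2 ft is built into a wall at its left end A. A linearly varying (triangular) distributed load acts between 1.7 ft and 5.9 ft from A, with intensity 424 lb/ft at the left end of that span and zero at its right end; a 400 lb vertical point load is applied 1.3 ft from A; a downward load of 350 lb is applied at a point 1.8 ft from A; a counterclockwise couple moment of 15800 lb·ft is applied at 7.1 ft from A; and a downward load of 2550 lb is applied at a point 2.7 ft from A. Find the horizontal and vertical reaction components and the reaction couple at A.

Resultant of the triangular load: ½ × 424 × 4.2 = 890.4 lb, acting at 3.1 ft from A (one-third of the span from the peak).
ΣF_x = 0: A_x = 0.
ΣF_y = 0: A_y − ½·424·4.2 − 400 − 350 − 2550 = 0 → A_y = 4190 lb.
ΣM about A: M_A − (½·424·4.2)·3.1 − 400·1.3 − 350·1.8 + 15800 − 2550·2.7 = 0 → M_A = -5005 lb·ft.

A_x = 0, A_y = 4190 lb, M_A = -5005 lb·ft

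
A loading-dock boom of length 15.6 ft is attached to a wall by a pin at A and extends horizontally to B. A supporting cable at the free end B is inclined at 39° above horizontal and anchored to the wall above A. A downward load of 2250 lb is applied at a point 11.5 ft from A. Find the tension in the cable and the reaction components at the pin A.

ΣM about A: T·sin39°·15.6 − 2250·11.5 = 0 → T = 25875/(15.6·0.62932) = 2635.63 ≈ 2636 lb.
ΣF_x = 0: A_x − T·cos39° = 0 → A_x = 2635.63 × 0.777146 = 2048 lb.
ΣF_y = 0: A_y + T·sin39° − 2250 = 0 → A_y = 2250 − 2635.63 × 0.62932 = 591.3 lb.

T = 2636 lb, A_x = 2048 lb, A_y = 591.3 lb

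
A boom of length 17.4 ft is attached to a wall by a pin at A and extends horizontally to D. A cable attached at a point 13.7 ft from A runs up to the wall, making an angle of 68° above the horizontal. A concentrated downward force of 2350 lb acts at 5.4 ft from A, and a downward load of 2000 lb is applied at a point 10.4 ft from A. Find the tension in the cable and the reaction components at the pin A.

ΣM about A: T·sin68°·13.7 − 2350·5.4 − 2000·10.4 = 0 → T = 33490/(13.7·0.927184) = 2636.51 ≈ 2637 lb.
ΣF_x = 0: A_x − T·cos68° = 0 → A_x = 2636.51 × 0.374607 = 987.7 lb.
ΣF_y = 0: A_y + T·sin68° − 2350 − 2000 = 0 → A_y = 4350 − 2636.51 × 0.927184 = 1905 lb.

T = 2637 lb, A_x = 987.7 lb, A_y = 1905 lb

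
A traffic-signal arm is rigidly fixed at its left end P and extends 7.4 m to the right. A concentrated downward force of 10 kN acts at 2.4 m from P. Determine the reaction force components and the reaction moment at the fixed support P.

P_x = 0, P_y = 10.00 kN, M_P = 24.00 kN·m

ΣF_x = 0: P_x = 0.
ΣF_y = 0: P_y − 10 = 0 → P_y = 10.00 kN.
ΣM about P: M_P − 10·2.4 = 0 → M_P = 24.00 kN·m.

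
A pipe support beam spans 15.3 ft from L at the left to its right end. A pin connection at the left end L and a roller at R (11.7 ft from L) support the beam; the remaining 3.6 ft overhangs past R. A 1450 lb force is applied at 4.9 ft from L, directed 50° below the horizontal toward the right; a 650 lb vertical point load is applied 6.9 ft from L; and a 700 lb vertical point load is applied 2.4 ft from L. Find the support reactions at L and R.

ΣM about L: R_y·11.7 − 1450·sin50°·4.9 − 650·6.9 − 700·2.4 = 0 → R_y = 11607.7/11.7 = 992.111 ≈ 992.1 lb.
ΣF_y = 0: L_y + 992.111 − 1450·sin50° − 650 − 700 = 0 → L_y = 1469 lb.
ΣF_x = 0: L_x + 1450·cos50° = 0 → L_x = -932.0 lb.

L_x = -932.0 lb, L_y = 1469 lb, R_y = 992.1 lb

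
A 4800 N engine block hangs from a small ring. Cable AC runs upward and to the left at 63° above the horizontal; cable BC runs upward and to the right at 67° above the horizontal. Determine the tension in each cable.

T_AC = 2448 N, T_BC = 2845 N

ΣF_x = 0: −T_AC·cos63° + T_BC·cos67° = 0 → T_BC = 1.1619·T_AC.
ΣF_y = 0: T_AC·sin63° + T_BC·sin67° = 4800.
Substitute: T_AC·(0.891007 + 1.1619·0.920505) = 4800 → T_AC = 2448.3 ≈ 2448 N.
Then T_BC = 1.1619 × 2448.3 = 2845 N.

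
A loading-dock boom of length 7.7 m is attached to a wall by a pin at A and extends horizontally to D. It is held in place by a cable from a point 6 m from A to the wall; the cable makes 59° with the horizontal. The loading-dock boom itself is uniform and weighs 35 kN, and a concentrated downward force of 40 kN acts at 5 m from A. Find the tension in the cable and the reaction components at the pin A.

T = 65.09 kN, A_x = 33.52 kN, A_y = 19.21 kN

ΣM about A: T·sin59°·6 − 35·3.85 − 40·5 = 0 → T = 334.75/(6·0.857167) = 65.0884 ≈ 65.09 kN.
ΣF_x = 0: A_x − T·cos59° = 0 → A_x = 65.0884 × 0.515038 = 33.52 kN.
ΣF_y = 0: A_y + T·sin59° − 35 − 40 = 0 → A_y = 75 − 65.0884 × 0.857167 = 19.21 kN.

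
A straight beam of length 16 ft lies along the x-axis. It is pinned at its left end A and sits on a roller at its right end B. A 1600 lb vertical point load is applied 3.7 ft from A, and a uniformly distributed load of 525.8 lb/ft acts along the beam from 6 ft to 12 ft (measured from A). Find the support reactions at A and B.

A_x = 0, A_y = 2610 lb, B_y = 2145 lb

Resultant of the distributed load: 525.8 × 6 = 3154.8 lb at 9 ft from A.
Taking moments about A: B_y·16 − 1600·3.7 − (525.8·6)·9 = 0 → B_y = 34313.2/16 = 2144.57 ≈ 2145 lb.
ΣF_y = 0: A_y + 2144.57 − 1600 − 525.8·6 = 0 → A_y = 2610 lb.
ΣF_x = 0: no horizontal applied forces, so A_x = 0.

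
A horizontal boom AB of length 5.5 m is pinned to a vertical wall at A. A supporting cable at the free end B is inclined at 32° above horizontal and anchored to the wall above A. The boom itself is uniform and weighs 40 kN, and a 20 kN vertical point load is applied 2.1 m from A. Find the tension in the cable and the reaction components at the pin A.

T = 52.15 kN, A_x = 44.23 kN, A_y = 32.36 kN

ΣM about A: T·sin32°·5.5 − 40·2.75 − 20·2.1 = 0 → T = 152/(5.5·0.529919) = 52.1521 ≈ 52.15 kN.
ΣF_x = 0: A_x − T·cos32° = 0 → A_x = 52.1521 × 0.848048 = 44.23 kN.
ΣF_y = 0: A_y + T·sin32° − 40 − 20 = 0 → A_y = 60 − 52.1521 × 0.529919 = 32.36 kN.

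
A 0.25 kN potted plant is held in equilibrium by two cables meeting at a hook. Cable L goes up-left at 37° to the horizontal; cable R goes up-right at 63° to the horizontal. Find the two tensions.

T_L = 0.1152 kN, T_R = 0.2027 kN

ΣF_x = 0: −T_L·cos37° + T_R·cos63° = 0 → T_R = 1.75915·T_L.
ΣF_y = 0: T_L·sin37° + T_R·sin63° = 0.25.
Substitute: T_L·(0.601815 + 1.75915·0.891007) = 0.25 → T_L = 0.115248 ≈ 0.1152 kN.
Then T_R = 1.75915 × 0.115248 = 0.2027 kN.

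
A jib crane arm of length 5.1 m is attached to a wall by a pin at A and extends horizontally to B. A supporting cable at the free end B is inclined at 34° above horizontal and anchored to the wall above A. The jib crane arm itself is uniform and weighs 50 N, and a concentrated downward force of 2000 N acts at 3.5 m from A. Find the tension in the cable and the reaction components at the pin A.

ΣM about A: T·sin34°·5.1 − 50·2.55 − 2000·3.5 = 0 → T = 7127.5/(5.1·0.559193) = 2499.22 ≈ 2499 N.
ΣF_x = 0: A_x − T·cos34° = 0 → A_x = 2499.22 × 0.829038 = 2072 N.
ΣF_y = 0: A_y + T·sin34° − 50 − 2000 = 0 → A_y = 2050 − 2499.22 × 0.559193 = 652.5 N.

T = 2499 N, A_x = 2072 N, A_y = 652.5 N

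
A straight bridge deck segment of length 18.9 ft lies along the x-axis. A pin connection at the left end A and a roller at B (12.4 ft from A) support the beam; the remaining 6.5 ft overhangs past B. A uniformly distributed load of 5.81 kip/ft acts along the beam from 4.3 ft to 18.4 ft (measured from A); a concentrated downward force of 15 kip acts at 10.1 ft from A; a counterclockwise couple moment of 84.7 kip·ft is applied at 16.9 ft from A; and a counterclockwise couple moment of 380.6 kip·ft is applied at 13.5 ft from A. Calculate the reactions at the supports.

A_x = 0, A_y = 47.24 kip, B_y = 49.68 kip

Resultant of the distributed load: 5.81 × 14.1 = 81.921 kip at 11.35 ft from A.
Taking moments about A: B_y·12.4 − (5.81·14.1)·11.35 − 15·10.1 + 84.7 + 380.6 = 0 → B_y = 616.00335/12.4 = 49.6777 ≈ 49.68 kip.
ΣF_y = 0: A_y + 49.6777 − 5.81·14.1 − 15 = 0 → A_y = 47.24 kip.
ΣF_x = 0: no horizontal applied forces, so A_x = 0.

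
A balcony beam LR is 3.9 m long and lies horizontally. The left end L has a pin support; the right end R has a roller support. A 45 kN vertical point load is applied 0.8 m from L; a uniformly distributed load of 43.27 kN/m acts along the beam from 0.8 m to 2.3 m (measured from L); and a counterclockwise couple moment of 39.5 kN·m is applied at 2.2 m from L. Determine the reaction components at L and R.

Resultant of the distributed load: 43.27 × 1.5 = 64.905 kN at 1.55 m from L.
ΣM about L: R_y·3.9 − 45·0.8 − (43.27·1.5)·1.55 + 39.5 = 0 → R_y = 97.10275/3.9 = 24.8981 ≈ 24.90 kN.
ΣF_y = 0: L_y + 24.8981 − 45 − 43.27·1.5 = 0 → L_y = 85.01 kN.
ΣF_x = 0: no horizontal applied forces, so L_x = 0.

L_x = 0, L_y = 85.01 kN, R_y = 24.90 kN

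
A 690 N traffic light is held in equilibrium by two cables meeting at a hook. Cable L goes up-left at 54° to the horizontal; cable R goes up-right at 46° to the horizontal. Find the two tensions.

T_L = 486.7 N, T_R = 411.8 N

ΣF_x = 0: −T_L·cos54° + T_R·cos46° = 0 → T_R = 0.84615·T_L.
ΣF_y = 0: T_L·sin54° + T_R·sin46° = 690.
Substitute: T_L·(0.809017 + 0.84615·0.71934) = 690 → T_L = 486.708 ≈ 486.7 N.
Then T_R = 0.84615 × 486.708 = 411.8 N.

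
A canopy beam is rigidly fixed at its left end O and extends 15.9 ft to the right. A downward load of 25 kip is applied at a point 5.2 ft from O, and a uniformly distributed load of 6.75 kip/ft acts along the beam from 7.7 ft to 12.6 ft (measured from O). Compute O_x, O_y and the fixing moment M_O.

Resultant of the distributed load: 6.75 × 4.9 = 33.075 kip at 10.15 ft from O.
ΣF_x = 0: O_x = 0.
ΣF_y = 0: O_y − 25 − 6.75·4.9 = 0 → O_y = 58.07 kip.
ΣM about O: M_O − 25·5.2 − (6.75·4.9)·10.15 = 0 → M_O = 465.7 kip·ft.

O_x = 0, O_y = 58.07 kip, M_O = 465.7 kip·ft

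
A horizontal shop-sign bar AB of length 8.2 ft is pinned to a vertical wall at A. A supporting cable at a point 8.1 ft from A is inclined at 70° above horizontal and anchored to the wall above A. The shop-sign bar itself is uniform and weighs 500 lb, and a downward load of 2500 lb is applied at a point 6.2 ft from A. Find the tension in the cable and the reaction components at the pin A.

T = 2306 lb, A_x = 788.6 lb, A_y = 833.3 lb

ΣM about A: T·sin70°·8.1 − 500·4.1 − 2500·6.2 = 0 → T = 17550/(8.1·0.939693) = 2305.72 ≈ 2306 lb.
ΣF_x = 0: A_x − T·cos70° = 0 → A_x = 2305.72 × 0.34202 = 788.6 lb.
ΣF_y = 0: A_y + T·sin70° − 500 − 2500 = 0 → A_y = 3000 − 2305.72 × 0.939693 = 833.3 lb.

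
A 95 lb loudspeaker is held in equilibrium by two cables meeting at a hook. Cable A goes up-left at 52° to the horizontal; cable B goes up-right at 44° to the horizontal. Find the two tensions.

T_A = 68.71 lb, T_B = 58.81 lb

ΣF_x = 0: −T_A·cos52° + T_B·cos44° = 0 → T_B = 0.85587·T_A.
ΣF_y = 0: T_A·sin52° + T_B·sin44° = 95.
Substitute: T_A·(0.788011 + 0.85587·0.694658) = 95 → T_A = 68.7137 ≈ 68.71 lb.
Then T_B = 0.85587 × 68.7137 = 58.81 lb.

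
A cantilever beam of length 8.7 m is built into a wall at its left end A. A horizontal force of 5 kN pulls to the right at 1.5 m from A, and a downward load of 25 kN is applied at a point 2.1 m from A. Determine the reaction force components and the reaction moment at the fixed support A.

ΣF_x = 0: A_x + 5 = 0 → A_x = -5.000 kN.
ΣF_y = 0: A_y − 25 = 0 → A_y = 25.00 kN.
ΣM about A: M_A − 25·2.1 = 0 → M_A = 52.50 kN·m.

A_x = -5.000 kN, A_y = 25.00 kN, M_A = 52.50 kN·m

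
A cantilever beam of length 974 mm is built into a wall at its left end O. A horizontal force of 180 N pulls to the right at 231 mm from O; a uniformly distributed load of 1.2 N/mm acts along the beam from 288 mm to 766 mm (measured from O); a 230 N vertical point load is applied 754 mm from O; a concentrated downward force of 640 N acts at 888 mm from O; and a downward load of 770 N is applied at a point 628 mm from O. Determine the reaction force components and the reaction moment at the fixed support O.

Resultant of the distributed load: 1.2 × 478 = 573.6 N at 527 mm from O.
ΣF_x = 0: O_x + 180 = 0 → O_x = -180.0 N.
ΣF_y = 0: O_y − 1.2·478 − 230 − 640 − 770 = 0 → O_y = 2214 N.
ΣM about O: M_O − (1.2·478)·527 − 230·754 − 640·888 − 770·628 = 0 → M_O = 1528000 N·mm.

O_x = -180.0 N, O_y = 2214 N, M_O = 1528000 N·mm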